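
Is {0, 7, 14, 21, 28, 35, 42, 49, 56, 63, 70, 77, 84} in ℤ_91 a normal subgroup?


H = {0, 7, 14, 21, 28, 35, 42, 49, 56, 63, 70, 77, 84} in ℤ_91
ℤ_91 is abelian; every subgroup of an abelian group is normal

Yes, normal subgroup


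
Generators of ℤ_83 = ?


g generates ℤ_n iff gcd(g,n) = 1
Prime factors of 83: 83
Generators are g ∈ {1,...,82} not divisible by any of these primes.
Generators: {1, 2, 3, 4, 5, 6, 7, 8, 9, 10, 11, 12, 13, 14, 15, 16, 17, 18, 19, 20, 21, 22, 23, 24, 25, 26, 27, 28, 29, 30, 31, 32, 33, 34, 35, 36, 37, 38, 39, 40, 41, 42, 43, 44, 45, 46, 47, 48, 49, 50, 51, 52, 53, 54, 55, 56, 57, 58, 59, 60, 61, 62, 63, 64, 65, 66, 67, 68, 69, 70, 71, 72, 73, 74, 75, 76, 77, 78, 79, 80, 81, 82}
Number of generators = φ(83) = 82

Generators of ℤ_83 = {1, 2, 3, 4, 5, 6, 7, 8, 9, 10, 11, 12, 13, 14, 15, 16, 17, 18, 19, 20, 21, 22, 23, 24, 25, 26, 27, 28, 29, 30, 31, 32, 33, 34, 35, 36, 37, 38, 39, 40, 41, 42, 43, 44, 45, 46, 47, 48, 49, 50, 51, 52, 53, 54, 55, 56, 57, 58, 59, 60, 61, 62, 63, 64, 65, 66, 67, 68, 69, 70, 71, 72, 73, 74, 75, 76, 77, 78, 79, 80, 81, 82}


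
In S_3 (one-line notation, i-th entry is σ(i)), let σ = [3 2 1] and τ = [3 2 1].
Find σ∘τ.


σ∘τ: apply τ first, then σ
1 →τ 3 →σ 1
2 →τ 2 →σ 2
3 →τ 1 →σ 3

σ∘τ = [1 2 3]


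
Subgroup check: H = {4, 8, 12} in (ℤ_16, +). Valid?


Subgroup test for H = {4, 8, 12} in (ℤ_16, +):
(1) 0 ∈ H? No
(2) Closure: for all a,b ∈ H, (a+b) mod 16 ∈ H? No  [counterexample: 4 + 12 = 0 ∉ H]
(3) Inverses: for all a ∈ H, -a mod 16 ∈ H? Yes

No, H is not a subgroup of ℤ_16


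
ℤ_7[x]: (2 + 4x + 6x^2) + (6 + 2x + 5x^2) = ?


Add coefficients mod 7:
x^0: 2 + 6 = 1 (mod 7)
x^1: 4 + 2 = 6 (mod 7)
x^2: 6 + 5 = 4 (mod 7)
Result: 1 + 6x + 4x^2

f + g = 1 + 6x + 4x^2


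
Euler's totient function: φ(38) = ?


Factor n: 38 = 2 × 19
φ(n) = n · ∏(1 - 1/p) over distinct primes p | n
φ(38) = 38 · (1 - 1/2) · (1 - 1/19) = 18

φ(38) = 18


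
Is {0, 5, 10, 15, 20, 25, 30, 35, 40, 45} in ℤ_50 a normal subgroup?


H = {0, 5, 10, 15, 20, 25, 30, 35, 40, 45} in ℤ_50
ℤ_50 is abelian; every subgroup of an abelian group is normal

Yes, normal subgroup


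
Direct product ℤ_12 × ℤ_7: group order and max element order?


|ℤ_12 × ℤ_7| = 12 × 7 = 84
Max element order = lcm(12,7) = 84
Cyclic? Yes (gcd=1)

|ℤ_12×ℤ_7| = 84, max element order = 84


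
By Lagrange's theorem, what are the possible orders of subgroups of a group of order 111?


Lagrange's theorem: |H| divides |G|
|G| = 111
Divisors of 111: 1, 3, 37, 111

Possible subgroup orders: {1, 3, 37, 111}


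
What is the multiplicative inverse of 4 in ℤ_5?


Use the extended Euclidean algorithm to write 1 = 4·s + 5·t; then s mod 5 is the inverse.
Euclidean algorithm:
  4 = 0·5 + 4
  5 = 1·4 + 1
  4 = 4·1 + 0
gcd(4,5) = 1
Back-substitution gives: 4·(-1) + 5·(1) = 1
So 4⁻¹ ≡ -1 ≡ 4 (mod 5)
Check: 4 × 4 = 16 ≡ 1 (mod 5) ✓

4⁻¹ ≡ 4 (mod 5)


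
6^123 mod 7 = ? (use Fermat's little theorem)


Fermat's little theorem: if p is prime and gcd(a,p)=1, then a^(p-1) ≡ 1 (mod p)
p = 7 is prime, gcd(6,7) = 1
Reduce exponent: 123 mod 6 = 3
So 6^123 ≡ 6^3 (mod 7)
6^3 mod 7 = 6

6^123 ≡ 6 (mod 7)


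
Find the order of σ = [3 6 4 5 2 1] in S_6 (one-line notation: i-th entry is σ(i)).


Cycle decomposition: (1 3 4 5 2 6)
Cycle lengths: 6
Order = lcm(6) = 6

ord(σ) = 6


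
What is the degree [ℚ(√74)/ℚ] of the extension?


√74 has minimal polynomial x² - 74 (irreducible over ℚ since 74 is squarefree)

[ℚ(√74)/ℚ] = 2


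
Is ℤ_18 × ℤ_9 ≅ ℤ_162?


Comparing ℤ_18 × ℤ_9 and ℤ_162:
gcd(18,9) = 9 ≠ 1. Max element order in ℤ_18×ℤ_9 is lcm(18,9) = 18 < 162, so it has no element of order 162

No, ℤ_18 × ℤ_9 ≇ ℤ_162


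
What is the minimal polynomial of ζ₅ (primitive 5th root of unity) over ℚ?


ζ₅ is a root of Φ₅(x) = x⁴ + x³ + x² + x + 1, irreducible over ℚ

Minimal polynomial: x⁴ + x³ + x² + x + 1


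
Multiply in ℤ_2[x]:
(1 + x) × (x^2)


Expand and collect like terms; reduce coefficients mod 2:
x^0: 1·0 = 0 ≡ 0 (mod 2)
x^1: 1·0 + 1·0 = 0 ≡ 0 (mod 2)
x^2: 1·1 + 1·0 = 1 ≡ 1 (mod 2)
x^3: 1·1 = 1 ≡ 1 (mod 2)
Result: x^2 + x^3

f · g = x^2 + x^3


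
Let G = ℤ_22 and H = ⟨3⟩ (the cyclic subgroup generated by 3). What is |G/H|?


|⟨3⟩| = n / gcd(3, 22) = 22 / 1 = 22
H is normal (ℤ_22 is abelian).
|G/H| = |G| / |H| = 22 / 22 = 1

|G/H| = 1


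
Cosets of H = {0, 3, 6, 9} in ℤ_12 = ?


H = {0, 3, 6, 9}, |H| = 4
Number of cosets = |G|/|H| = 12/4 = 3
0 + H = {0, 3, 6, 9}
1 + H = {1, 4, 7, 10}
2 + H = {2, 5, 8, 11}

Cosets: 0+H={0,3,6,9}; 1+H={1,4,7,10}; 2+H={2,5,8,11}


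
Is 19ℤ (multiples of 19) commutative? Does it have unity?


19ℤ is a commutative ring under +,× but has no multiplicative identity (1 ∉ 19ℤ); it has no zero divisors, but without unity it is not an integral domain
Commutative: Yes
Integral domain: No
Has unity: No

19ℤ (multiples of 19): Commutative=Yes, Unity=No


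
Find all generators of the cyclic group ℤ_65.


g generates ℤ_n iff gcd(g,n) = 1
Prime factors of 65: 5, 13
Generators are g ∈ {1,...,64} not divisible by any of these primes.
Generators: {1, 2, 3, 4, 6, 7, 8, 9, 11, 12, 14, 16, 17, 18, 19, 21, 22, 23, 24, 27, 28, 29, 31, 32, 33, 34, 36, 37, 38, 41, 42, 43, 44, 46, 47, 48, 49, 51, 53, 54, 56, 57, 58, 59, 61, 62, 63, 64}
Number of generators = φ(65) = 48

Generators of ℤ_65 = {1, 2, 3, 4, 6, 7, 8, 9, 11, 12, 14, 16, 17, 18, 19, 21, 22, 23, 24, 27, 28, 29, 31, 32, 33, 34, 36, 37, 38, 41, 42, 43, 44, 46, 47, 48, 49, 51, 53, 54, 56, 57, 58, 59, 61, 62, 63, 64}


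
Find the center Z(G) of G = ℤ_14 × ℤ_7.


Z(G) = {g ∈ G | gx = xg for all x ∈ G}
Direct product of abelian groups is abelian, so Z(G) = G

Z(ℤ_14 × ℤ_7) = ℤ_14 × ℤ_7


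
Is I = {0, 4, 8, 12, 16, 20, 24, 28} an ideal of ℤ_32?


Check ideal conditions for I = {0, 4, 8, 12, 16, 20, 24, 28} in ℤ_32:
(1) I is an additive subgroup? Yes
(2) For r ∈ ℤ_32 and a ∈ I: r·a ∈ I? Yes

Yes, I is an ideal of ℤ_32


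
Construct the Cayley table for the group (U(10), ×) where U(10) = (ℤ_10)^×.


Elements: {1, 3, 7, 9}
Operation: multiplication mod 10
Entry (a, b) = (a × b) mod 10

Cayley table:
  | 1 | 3 | 7 | 9
1 | 1 | 3 | 7 | 9
3 | 3 | 9 | 1 | 7
7 | 7 | 1 | 9 | 3
9 | 9 | 7 | 3 | 1


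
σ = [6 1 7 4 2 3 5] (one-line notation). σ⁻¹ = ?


To find σ⁻¹, swap domain and range:
σ(1) = 6 → σ⁻¹(6) = 1
σ(2) = 1 → σ⁻¹(1) = 2
σ(3) = 7 → σ⁻¹(7) = 3
σ(4) = 4 → σ⁻¹(4) = 4
σ(5) = 2 → σ⁻¹(2) = 5
σ(6) = 3 → σ⁻¹(3) = 6
σ(7) = 5 → σ⁻¹(5) = 7

σ⁻¹ = [2 5 6 4 7 1 3]


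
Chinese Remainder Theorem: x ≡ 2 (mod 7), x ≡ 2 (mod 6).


m₁ = 7, m₂ = 6, gcd = 1, so CRT applies. M = m₁·m₂ = 42
Let M₁ = M/m₁ = 6, M₂ = M/m₂ = 7
Find y₁ ≡ M₁⁻¹ (mod m₁): 6⁻¹ ≡ 6 (mod 7)
Find y₂ ≡ M₂⁻¹ (mod m₂): 7⁻¹ ≡ 1 (mod 6)
x = a₁·M₁·y₁ + a₂·M₂·y₂ = 2·6·6 + 2·7·1 = 86
Reduce mod 42: x ≡ 2
Check: 2 mod 7 = 2 ✓, 2 mod 6 = 2 ✓

x ≡ 2 (mod 42)


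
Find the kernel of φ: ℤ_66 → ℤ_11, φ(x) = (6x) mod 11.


Kernel = preimage of identity
ker(φ) = {x ∈ ℤ_66 : 6x ≡ 0 (mod 11)}. Since 11 | 66, φ is well-defined. The kernel is the cyclic subgroup ⟨11⟩ of ℤ_66 (order 6), i.e. {0, 11, 22, 33, 44, 55}

ker(φ) = {0, 11, 22, 33, 44, 55}


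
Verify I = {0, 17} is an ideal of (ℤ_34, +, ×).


Check ideal conditions for I = {0, 17} in ℤ_34:
(1) I is an additive subgroup? Yes
(2) For r ∈ ℤ_34 and a ∈ I: r·a ∈ I? Yes

Yes, I is an ideal of ℤ_34


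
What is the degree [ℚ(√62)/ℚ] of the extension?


√62 has minimal polynomial x² - 62 (irreducible over ℚ since 62 is squarefree)

[ℚ(√62)/ℚ] = 2


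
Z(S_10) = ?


Z(G) = {g ∈ G | gx = xg for all x ∈ G}
S_n is non-abelian for n ≥ 3; Z(S_10) is trivial

Z(S_10) = {e}


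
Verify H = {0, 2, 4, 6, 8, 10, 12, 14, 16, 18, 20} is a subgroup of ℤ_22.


Subgroup test for H = {0, 2, 4, 6, 8, 10, 12, 14, 16, 18, 20} in (ℤ_22, +):
(1) 0 ∈ H? Yes
(2) Closure: for all a,b ∈ H, (a+b) mod 22 ∈ H? Yes
(3) Inverses: for all a ∈ H, -a mod 22 ∈ H? Yes

Yes, H is a subgroup of ℤ_22


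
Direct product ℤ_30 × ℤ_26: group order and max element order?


|ℤ_30 × ℤ_26| = 30 × 26 = 780
Max element order = lcm(30,26) = 390
Cyclic? No (gcd=2)

|ℤ_30×ℤ_26| = 780, max element order = 390


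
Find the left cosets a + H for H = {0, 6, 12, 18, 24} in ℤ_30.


H = {0, 6, 12, 18, 24}, |H| = 5
Number of cosets = |G|/|H| = 30/5 = 6
0 + H = {0, 6, 12, 18, 24}
1 + H = {1, 7, 13, 19, 25}
2 + H = {2, 8, 14, 20, 26}
3 + H = {3, 9, 15, 21, 27}
4 + H = {4, 10, 16, 22, 28}
5 + H = {5, 11, 17, 23, 29}

Cosets: 0+H={0,6,12,18,24}; 1+H={1,7,13,19,25}; 2+H={2,8,14,20,26}; 3+H={3,9,15,21,27}; 4+H={4,10,16,22,28}; 5+H={5,11,17,23,29}


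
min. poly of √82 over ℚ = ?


√82 satisfies x² - 82 = 0, irreducible over ℚ since 82 is squarefree

Minimal polynomial: x² - 82


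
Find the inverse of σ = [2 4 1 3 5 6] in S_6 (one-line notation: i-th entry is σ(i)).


To find σ⁻¹, swap domain and range:
σ(1) = 2 → σ⁻¹(2) = 1
σ(2) = 4 → σ⁻¹(4) = 2
σ(3) = 1 → σ⁻¹(1) = 3
σ(4) = 3 → σ⁻¹(3) = 4
σ(5) = 5 → σ⁻¹(5) = 5
σ(6) = 6 → σ⁻¹(6) = 6

σ⁻¹ = [3 1 4 2 5 6]


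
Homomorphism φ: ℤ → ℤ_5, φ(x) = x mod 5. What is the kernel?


Kernel = preimage of identity
ker(φ) = {x ∈ ℤ : x ≡ 0 (mod 5)} = 5ℤ = {0, ±5, ±10, ...}

ker(φ) = 5ℤ


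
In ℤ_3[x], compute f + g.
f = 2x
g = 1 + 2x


Add coefficients mod 3:
x^0: 0 + 1 = 1 (mod 3)
x^1: 2 + 2 = 1 (mod 3)
Result: 1 + x

f + g = 1 + x


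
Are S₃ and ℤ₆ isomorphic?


Comparing S₃ and ℤ₆:
S₃ is non-abelian, ℤ₆ is abelian

No, S₃ ≇ ℤ₆


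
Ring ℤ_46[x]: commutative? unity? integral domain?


ℤ_46 has zero divisors (2·23 ≡ 0), and these lift to constant zero divisors in ℤ_46[x]; so not an integral domain
Commutative: Yes
Integral domain: No
Has unity: Yes

ℤ_46[x]: Commutative=Yes, Unity=Yes


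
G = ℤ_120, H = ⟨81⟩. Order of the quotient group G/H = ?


|⟨81⟩| = n / gcd(81, 120) = 120 / 3 = 40
H is normal (ℤ_120 is abelian).
|G/H| = |G| / |H| = 120 / 40 = 3

|G/H| = 3


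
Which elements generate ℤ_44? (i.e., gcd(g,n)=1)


g generates ℤ_n iff gcd(g,n) = 1
Prime factors of 44: 2, 11
Generators are g ∈ {1,...,43} not divisible by any of these primes.
Generators: {1, 3, 5, 7, 9, 13, 15, 17, 19, 21, 23, 25, 27, 29, 31, 35, 37, 39, 41, 43}
Number of generators = φ(44) = 20

Generators of ℤ_44 = {1, 3, 5, 7, 9, 13, 15, 17, 19, 21, 23, 25, 27, 29, 31, 35, 37, 39, 41, 43}


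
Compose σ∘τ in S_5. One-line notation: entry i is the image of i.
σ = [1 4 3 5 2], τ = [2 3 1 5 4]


σ∘τ: apply τ first, then σ
1 →τ 2 →σ 4
2 →τ 3 →σ 3
3 →τ 1 →σ 1
4 →τ 5 →σ 2
5 →τ 4 →σ 5

σ∘τ = [4 3 1 2 5]


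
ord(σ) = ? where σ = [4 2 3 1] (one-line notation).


Cycle decomposition: (1 4)
Cycle lengths: 2
Order = lcm(2) = 2

ord(σ) = 2


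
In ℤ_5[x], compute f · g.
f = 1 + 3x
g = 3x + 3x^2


Expand and collect like terms; reduce coefficients mod 5:
x^0: 1·0 = 0 ≡ 0 (mod 5)
x^1: 1·3 + 3·0 = 3 ≡ 3 (mod 5)
x^2: 1·3 + 3·3 = 12 ≡ 2 (mod 5)
x^3: 3·3 = 9 ≡ 4 (mod 5)
Result: 3x + 2x^2 + 4x^3

f · g = 3x + 2x^2 + 4x^3


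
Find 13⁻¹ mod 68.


Use the extended Euclidean algorithm to write 1 = 13·s + 68·t; then s mod 68 is the inverse.
Euclidean algorithm:
  13 = 0·68 + 13
  68 = 5·13 + 3
  13 = 4·3 + 1
  3 = 3·1 + 0
gcd(13,68) = 1
Back-substitution gives: 13·(21) + 68·(-4) = 1
So 13⁻¹ ≡ 21 ≡ 21 (mod 68)
Check: 13 × 21 = 273 ≡ 1 (mod 68) ✓

13⁻¹ ≡ 21 (mod 68)


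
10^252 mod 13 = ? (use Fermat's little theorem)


Fermat's little theorem: if p is prime and gcd(a,p)=1, then a^(p-1) ≡ 1 (mod p)
p = 13 is prime, gcd(10,13) = 1
Reduce exponent: 252 mod 12 = 0
So 10^252 ≡ 10^0 (mod 13)
10^0 = 1

10^252 ≡ 1 (mod 13)


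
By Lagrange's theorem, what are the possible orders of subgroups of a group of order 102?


Lagrange's theorem: |H| divides |G|
|G| = 102
Divisors of 102: 1, 2, 3, 6, 17, 34, 51, 102

Possible subgroup orders: {1, 2, 3, 6, 17, 34, 51, 102}


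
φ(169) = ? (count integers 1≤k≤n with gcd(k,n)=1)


Factor n: 169 = 13^2
φ(n) = n · ∏(1 - 1/p) over distinct primes p | n
φ(169) = 169 · (1 - 1/13) = 156

φ(169) = 156


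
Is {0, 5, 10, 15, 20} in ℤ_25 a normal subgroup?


H = {0, 5, 10, 15, 20} in ℤ_25
ℤ_25 is abelian; every subgroup of an abelian group is normal

Yes, normal subgroup


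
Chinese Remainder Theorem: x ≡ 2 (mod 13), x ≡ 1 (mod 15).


m₁ = 13, m₂ = 15, gcd = 1, so CRT applies. M = m₁·m₂ = 195
Let M₁ = M/m₁ = 15, M₂ = M/m₂ = 13
Find y₁ ≡ M₁⁻¹ (mod m₁): 15⁻¹ ≡ 7 (mod 13)
Find y₂ ≡ M₂⁻¹ (mod m₂): 13⁻¹ ≡ 7 (mod 15)
x = a₁·M₁·y₁ + a₂·M₂·y₂ = 2·15·7 + 1·13·7 = 301
Reduce mod 195: x ≡ 106
Check: 106 mod 13 = 2 ✓, 106 mod 15 = 1 ✓

x ≡ 106 (mod 195)


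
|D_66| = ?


|D_n| = 2n (n rotations and n reflections)
|D_66| = 2×66 = 132

|D_66| = 132


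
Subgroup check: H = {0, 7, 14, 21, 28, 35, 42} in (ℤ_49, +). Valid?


Subgroup test for H = {0, 7, 14, 21, 28, 35, 42} in (ℤ_49, +):
(1) 0 ∈ H? Yes
(2) Closure: for all a,b ∈ H, (a+b) mod 49 ∈ H? Yes
(3) Inverses: for all a ∈ H, -a mod 49 ∈ H? Yes

Yes, H is a subgroup of ℤ_49


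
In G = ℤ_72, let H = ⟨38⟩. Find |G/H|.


|⟨38⟩| = n / gcd(38, 72) = 72 / 2 = 36
H is normal (ℤ_72 is abelian).
|G/H| = |G| / |H| = 72 / 36 = 2

|G/H| = 2


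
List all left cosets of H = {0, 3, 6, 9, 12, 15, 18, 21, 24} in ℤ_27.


H = {0, 3, 6, 9, 12, 15, 18, 21, 24}, |H| = 9
Number of cosets = |G|/|H| = 27/9 = 3
0 + H = {0, 3, 6, 9, 12, 15, 18, 21, 24}
1 + H = {1, 4, 7, 10, 13, 16, 19, 22, 25}
2 + H = {2, 5, 8, 11, 14, 17, 20, 23, 26}

Cosets: 0+H={0,3,6,9,12,15,18,21,24}; 1+H={1,4,7,10,13,16,19,22,25}; 2+H={2,5,8,11,14,17,20,23,26}


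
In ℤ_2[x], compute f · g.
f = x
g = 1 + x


Expand and collect like terms; reduce coefficients mod 2:
x^0: 0·1 = 0 ≡ 0 (mod 2)
x^1: 0·1 + 1·1 = 1 ≡ 1 (mod 2)
x^2: 1·1 = 1 ≡ 1 (mod 2)
Result: x + x^2

f · g = x + x^2


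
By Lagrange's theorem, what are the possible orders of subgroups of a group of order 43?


Lagrange's theorem: |H| divides |G|
|G| = 43
Divisors of 43: 1, 43

Possible subgroup orders: {1, 43}


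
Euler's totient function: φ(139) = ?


Factor n: 139 = 139
φ(n) = n · ∏(1 - 1/p) over distinct primes p | n
φ(139) = 139 · (1 - 1/139) = 138

φ(139) = 138


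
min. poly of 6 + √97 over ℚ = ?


Let α = 6 + √97. Then α - 6 = √97, so (α - 6)² = 97, giving α² - 12α - 61 = 0. Degree 2 and α ∉ ℚ, so this is the minimal polynomial.

Minimal polynomial: x² - 12x - 61


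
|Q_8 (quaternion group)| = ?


Q_8 = {±1, ±i, ±j, ±k}
|Q_8| = 8

|Q_8 (quaternion group)| = 8


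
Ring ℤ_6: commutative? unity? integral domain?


ℤ_6 is a commutative ring with unity 1; 6 = 2×3 is composite, so 2·3 ≡ 0 gives zero divisors (not an integral domain)
Commutative: Yes
Integral domain: No
Has unity: Yes

ℤ_6: Commutative=Yes, Unity=Yes


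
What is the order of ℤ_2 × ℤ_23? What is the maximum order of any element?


|ℤ_2 × ℤ_23| = 2 × 23 = 46
Max element order = lcm(2,23) = 46
Cyclic? Yes (gcd=1)

|ℤ_2×ℤ_23| = 46, max element order = 46


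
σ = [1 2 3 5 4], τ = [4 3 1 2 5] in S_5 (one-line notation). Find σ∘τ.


σ∘τ: apply τ first, then σ
1 →τ 4 →σ 5
2 →τ 3 →σ 3
3 →τ 1 →σ 1
4 →τ 2 →σ 2
5 →τ 5 →σ 4

σ∘τ = [5 3 1 2 4]


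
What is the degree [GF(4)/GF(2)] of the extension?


GF(4) = GF(2^2), so the extension degree is 2

[GF(4)/GF(2)] = 2


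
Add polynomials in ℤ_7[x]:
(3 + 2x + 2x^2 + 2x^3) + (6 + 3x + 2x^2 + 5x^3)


Add coefficients mod 7:
x^0: 3 + 6 = 2 (mod 7)
x^1: 2 + 3 = 5 (mod 7)
x^2: 2 + 2 = 4 (mod 7)
x^3: 2 + 5 = 0 (mod 7)
Result: 2 + 5x + 4x^2

f + g = 2 + 5x + 4x^2


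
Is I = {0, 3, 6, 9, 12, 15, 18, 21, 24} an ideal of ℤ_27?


Check ideal conditions for I = {0, 3, 6, 9, 12, 15, 18, 21, 24} in ℤ_27:
(1) I is an additive subgroup? Yes
(2) For r ∈ ℤ_27 and a ∈ I: r·a ∈ I? Yes

Yes, I is an ideal of ℤ_27


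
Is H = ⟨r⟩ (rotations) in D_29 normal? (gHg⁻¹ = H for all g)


H = ⟨r⟩ (rotations) in D_29
The rotation subgroup ⟨r⟩ has index 2 in D_29, so it is normal

Yes, normal subgroup


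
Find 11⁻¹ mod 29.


Use the extended Euclidean algorithm to write 1 = 11·s + 29·t; then s mod 29 is the inverse.
Euclidean algorithm:
  11 = 0·29 + 11
  29 = 2·11 + 7
  11 = 1·7 + 4
  7 = 1·4 + 3
  4 = 1·3 + 1
  3 = 3·1 + 0
gcd(11,29) = 1
Back-substitution gives: 11·(8) + 29·(-3) = 1
So 11⁻¹ ≡ 8 ≡ 8 (mod 29)
Check: 11 × 8 = 88 ≡ 1 (mod 29) ✓

11⁻¹ ≡ 8 (mod 29)


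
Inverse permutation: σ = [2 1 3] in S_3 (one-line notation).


To find σ⁻¹, swap domain and range:
σ(1) = 2 → σ⁻¹(2) = 1
σ(2) = 1 → σ⁻¹(1) = 2
σ(3) = 3 → σ⁻¹(3) = 3

σ⁻¹ = [2 1 3]


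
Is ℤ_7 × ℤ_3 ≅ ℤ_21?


Comparing ℤ_7 × ℤ_3 and ℤ_21:
gcd(7,3) = 1, so ℤ_7 × ℤ_3 ≅ ℤ_21 (CRT)

Yes, ℤ_7 × ℤ_3 ≅ ℤ_21


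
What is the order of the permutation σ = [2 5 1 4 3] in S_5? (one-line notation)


Cycle decomposition: (1 2 5 3)
Cycle lengths: 4
Order = lcm(4) = 4

ord(σ) = 4


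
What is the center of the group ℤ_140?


Z(G) = {g ∈ G | gx = xg for all x ∈ G}
ℤ_140 is abelian, so Z(G) = G

Z(ℤ_140) = ℤ_140


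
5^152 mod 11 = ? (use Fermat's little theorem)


Fermat's little theorem: if p is prime and gcd(a,p)=1, then a^(p-1) ≡ 1 (mod p)
p = 11 is prime, gcd(5,11) = 1
Reduce exponent: 152 mod 10 = 2
So 5^152 ≡ 5^2 (mod 11)
5^2 mod 11 = 3

5^152 ≡ 3 (mod 11)


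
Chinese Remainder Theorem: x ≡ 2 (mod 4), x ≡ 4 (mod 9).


m₁ = 4, m₂ = 9, gcd = 1, so CRT applies. M = m₁·m₂ = 36
Let M₁ = M/m₁ = 9, M₂ = M/m₂ = 4
Find y₁ ≡ M₁⁻¹ (mod m₁): 9⁻¹ ≡ 1 (mod 4)
Find y₂ ≡ M₂⁻¹ (mod m₂): 4⁻¹ ≡ 7 (mod 9)
x = a₁·M₁·y₁ + a₂·M₂·y₂ = 2·9·1 + 4·4·7 = 130
Reduce mod 36: x ≡ 22
Check: 22 mod 4 = 2 ✓, 22 mod 9 = 4 ✓

x ≡ 22 (mod 36)


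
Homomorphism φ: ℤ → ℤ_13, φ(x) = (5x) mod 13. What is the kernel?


Kernel = preimage of identity
ker(φ) = {x ∈ ℤ : 5x ≡ 0 (mod 13)}. gcd(5,13) = 1, so 5x ≡ 0 (mod 13) ⟺ x ≡ 0 (mod 13/1 = 13). Hence ker(φ) = 13ℤ

ker(φ) = 13ℤ


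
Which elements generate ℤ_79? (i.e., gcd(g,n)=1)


g generates ℤ_n iff gcd(g,n) = 1
Prime factors of 79: 79
Generators are g ∈ {1,...,78} not divisible by any of these primes.
Generators: {1, 2, 3, 4, 5, 6, 7, 8, 9, 10, 11, 12, 13, 14, 15, 16, 17, 18, 19, 20, 21, 22, 23, 24, 25, 26, 27, 28, 29, 30, 31, 32, 33, 34, 35, 36, 37, 38, 39, 40, 41, 42, 43, 44, 45, 46, 47, 48, 49, 50, 51, 52, 53, 54, 55, 56, 57, 58, 59, 60, 61, 62, 63, 64, 65, 66, 67, 68, 69, 70, 71, 72, 73, 74, 75, 76, 77, 78}
Number of generators = φ(79) = 78

Generators of ℤ_79 = {1, 2, 3, 4, 5, 6, 7, 8, 9, 10, 11, 12, 13, 14, 15, 16, 17, 18, 19, 20, 21, 22, 23, 24, 25, 26, 27, 28, 29, 30, 31, 32, 33, 34, 35, 36, 37, 38, 39, 40, 41, 42, 43, 44, 45, 46, 47, 48, 49, 50, 51, 52, 53, 54, 55, 56, 57, 58, 59, 60, 61, 62, 63, 64, 65, 66, 67, 68, 69, 70, 71, 72, 73, 74, 75, 76, 77, 78}


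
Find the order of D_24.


|D_n| = 2n (n rotations and n reflections)
|D_24| = 2×24 = 48

|D_24| = 48


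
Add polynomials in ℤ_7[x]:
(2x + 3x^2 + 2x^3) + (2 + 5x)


Add coefficients mod 7:
x^0: 0 + 2 = 2 (mod 7)
x^1: 2 + 5 = 0 (mod 7)
x^2: 3 + 0 = 3 (mod 7)
x^3: 2 + 0 = 2 (mod 7)
Result: 2 + 3x^2 + 2x^3

f + g = 2 + 3x^2 + 2x^3


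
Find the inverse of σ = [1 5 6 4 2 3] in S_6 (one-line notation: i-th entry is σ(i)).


To find σ⁻¹, swap domain and range:
σ(1) = 1 → σ⁻¹(1) = 1
σ(2) = 5 → σ⁻¹(5) = 2
σ(3) = 6 → σ⁻¹(6) = 3
σ(4) = 4 → σ⁻¹(4) = 4
σ(5) = 2 → σ⁻¹(2) = 5
σ(6) = 3 → σ⁻¹(3) = 6

σ⁻¹ = [1 5 6 4 2 3]


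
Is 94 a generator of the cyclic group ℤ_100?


g generates ℤ_n iff gcd(g, n) = 1
gcd(94, 100) = 2
Since gcd = 2 ≠ 1, ⟨94⟩ has order 50 < 100, so 94 is not a generator.

No, 94 does not generate ℤ_100


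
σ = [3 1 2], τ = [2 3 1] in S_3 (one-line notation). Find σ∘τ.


σ∘τ: apply τ first, then σ
1 →τ 2 →σ 1
2 →τ 3 →σ 2
3 →τ 1 →σ 3

σ∘τ = [1 2 3]


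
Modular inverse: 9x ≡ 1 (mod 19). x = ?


Use the extended Euclidean algorithm to write 1 = 9·s + 19·t; then s mod 19 is the inverse.
Euclidean algorithm:
  9 = 0·19 + 9
  19 = 2·9 + 1
  9 = 9·1 + 0
gcd(9,19) = 1
Back-substitution gives: 9·(-2) + 19·(1) = 1
So 9⁻¹ ≡ -2 ≡ 17 (mod 19)
Check: 9 × 17 = 153 ≡ 1 (mod 19) ✓

9⁻¹ ≡ 17 (mod 19)


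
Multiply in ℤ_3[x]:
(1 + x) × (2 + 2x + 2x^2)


Expand and collect like terms; reduce coefficients mod 3:
x^0: 1·2 = 2 ≡ 2 (mod 3)
x^1: 1·2 + 1·2 = 4 ≡ 1 (mod 3)
x^2: 1·2 + 1·2 = 4 ≡ 1 (mod 3)
x^3: 1·2 = 2 ≡ 2 (mod 3)
Result: 2 + x + x^2 + 2x^3

f · g = 2 + x + x^2 + 2x^3


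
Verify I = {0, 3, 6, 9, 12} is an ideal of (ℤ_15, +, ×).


Check ideal conditions for I = {0, 3, 6, 9, 12} in ℤ_15:
(1) I is an additive subgroup? Yes
(2) For r ∈ ℤ_15 and a ∈ I: r·a ∈ I? Yes

Yes, I is an ideal of ℤ_15


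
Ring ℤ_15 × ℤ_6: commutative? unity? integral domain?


Direct product ring; commutative with unity (1,1); but (1,0)·(0,1) = (0,0) gives zero divisors, so not an integral domain
Commutative: Yes
Integral domain: No
Has unity: Yes

ℤ_15 × ℤ_6: Commutative=Yes, Unity=Yes


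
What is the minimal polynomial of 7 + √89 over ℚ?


Let α = 7 + √89. Then α - 7 = √89, so (α - 7)² = 89, giving α² - 14α - 40 = 0. Degree 2 and α ∉ ℚ, so this is the minimal polynomial.

Minimal polynomial: x² - 14x - 40


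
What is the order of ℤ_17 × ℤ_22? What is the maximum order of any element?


|ℤ_17 × ℤ_22| = 17 × 22 = 374
Max element order = lcm(17,22) = 374
Cyclic? Yes (gcd=1)

|ℤ_17×ℤ_22| = 374, max element order = 374


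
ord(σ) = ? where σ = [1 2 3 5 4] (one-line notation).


Cycle decomposition: (4 5)
Cycle lengths: 2
Order = lcm(2) = 2

ord(σ) = 2


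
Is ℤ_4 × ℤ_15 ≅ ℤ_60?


Comparing ℤ_4 × ℤ_15 and ℤ_60:
gcd(4,15) = 1, so ℤ_4 × ℤ_15 ≅ ℤ_60 (CRT)

Yes, ℤ_4 × ℤ_15 ≅ ℤ_60


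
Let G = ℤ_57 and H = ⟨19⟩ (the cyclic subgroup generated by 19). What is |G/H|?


|⟨19⟩| = n / gcd(19, 57) = 57 / 19 = 3
H is normal (ℤ_57 is abelian).
|G/H| = |G| / |H| = 57 / 3 = 19

|G/H| = 19


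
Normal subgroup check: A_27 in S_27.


H = A_27 in S_27
A_27 has index 2 in S_27, and every subgroup of index 2 is normal

Yes, normal subgroup


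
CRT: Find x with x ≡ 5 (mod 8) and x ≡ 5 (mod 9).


m₁ = 8, m₂ = 9, gcd = 1, so CRT applies. M = m₁·m₂ = 72
Let M₁ = M/m₁ = 9, M₂ = M/m₂ = 8
Find y₁ ≡ M₁⁻¹ (mod m₁): 9⁻¹ ≡ 1 (mod 8)
Find y₂ ≡ M₂⁻¹ (mod m₂): 8⁻¹ ≡ 8 (mod 9)
x = a₁·M₁·y₁ + a₂·M₂·y₂ = 5·9·1 + 5·8·8 = 365
Reduce mod 72: x ≡ 5
Check: 5 mod 8 = 5 ✓, 5 mod 9 = 5 ✓

x ≡ 5 (mod 72)


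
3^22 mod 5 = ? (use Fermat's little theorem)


Fermat's little theorem: if p is prime and gcd(a,p)=1, then a^(p-1) ≡ 1 (mod p)
p = 5 is prime, gcd(3,5) = 1
Reduce exponent: 22 mod 4 = 2
So 3^22 ≡ 3^2 (mod 5)
3^2 mod 5 = 4

3^22 ≡ 4 (mod 5)


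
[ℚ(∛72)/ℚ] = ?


∛72 has minimal polynomial x³ - 72 (irreducible over ℚ since 72 is not a perfect cube)

[ℚ(∛72)/ℚ] = 3


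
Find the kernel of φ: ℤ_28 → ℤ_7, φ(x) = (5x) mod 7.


Kernel = preimage of identity
ker(φ) = {x ∈ ℤ_28 : 5x ≡ 0 (mod 7)}. Since 7 | 28, φ is well-defined. The kernel is the cyclic subgroup ⟨7⟩ of ℤ_28 (order 4), i.e. {0, 7, 14, 21}

ker(φ) = {0, 7, 14, 21}


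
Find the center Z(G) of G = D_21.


Z(G) = {g ∈ G | gx = xg for all x ∈ G}
For odd n, Z(D_n) = {e}: no nontrivial rotation commutes with all reflections

Z(D_21) = {e}


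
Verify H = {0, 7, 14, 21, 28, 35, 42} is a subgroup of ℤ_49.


Subgroup test for H = {0, 7, 14, 21, 28, 35, 42} in (ℤ_49, +):
(1) 0 ∈ H? Yes
(2) Closure: for all a,b ∈ H, (a+b) mod 49 ∈ H? Yes
(3) Inverses: for all a ∈ H, -a mod 49 ∈ H? Yes

Yes, H is a subgroup of ℤ_49


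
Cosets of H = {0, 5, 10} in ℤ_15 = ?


H = {0, 5, 10}, |H| = 3
Number of cosets = |G|/|H| = 15/3 = 5
0 + H = {0, 5, 10}
1 + H = {1, 6, 11}
2 + H = {2, 7, 12}
3 + H = {3, 8, 13}
4 + H = {4, 9, 14}

Cosets: 0+H={0,5,10}; 1+H={1,6,11}; 2+H={2,7,12}; 3+H={3,8,13}; 4+H={4,9,14}


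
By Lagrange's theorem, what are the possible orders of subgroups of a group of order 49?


Lagrange's theorem: |H| divides |G|
|G| = 49
Divisors of 49: 1, 7, 49

Possible subgroup orders: {1, 7, 49}


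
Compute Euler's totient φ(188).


Factor n: 188 = 2^2 × 47
φ(n) = n · ∏(1 - 1/p) over distinct primes p | n
φ(188) = 188 · (1 - 1/2) · (1 - 1/47) = 92

φ(188) = 92


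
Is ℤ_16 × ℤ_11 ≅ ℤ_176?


Comparing ℤ_16 × ℤ_11 and ℤ_176:
gcd(16,11) = 1, so ℤ_16 × ℤ_11 ≅ ℤ_176 (CRT)

Yes, ℤ_16 × ℤ_11 ≅ ℤ_176


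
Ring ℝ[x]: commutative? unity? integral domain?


Polynomial ring over ℝ (an integral domain) is a commutative integral domain with unity 1
Commutative: Yes
Integral domain: Yes
Has unity: Yes

ℝ[x]: Commutative=Yes, Unity=Yes


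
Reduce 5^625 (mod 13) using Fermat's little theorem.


Fermat's little theorem: if p is prime and gcd(a,p)=1, then a^(p-1) ≡ 1 (mod p)
p = 13 is prime, gcd(5,13) = 1
Reduce exponent: 625 mod 12 = 1
So 5^625 ≡ 5^1 (mod 13)
5^1 mod 13 = 5

5^625 ≡ 5 (mod 13)


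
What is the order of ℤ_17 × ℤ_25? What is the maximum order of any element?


|ℤ_17 × ℤ_25| = 17 × 25 = 425
Max element order = lcm(17,25) = 425
Cyclic? Yes (gcd=1)

|ℤ_17×ℤ_25| = 425, max element order = 425


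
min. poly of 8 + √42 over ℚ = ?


Let α = 8 + √42. Then α - 8 = √42, so (α - 8)² = 42, giving α² - 16α + 22 = 0. Degree 2 and α ∉ ℚ, so this is the minimal polynomial.

Minimal polynomial: x² - 16x + 22


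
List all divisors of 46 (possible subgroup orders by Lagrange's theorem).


Lagrange's theorem: |H| divides |G|
|G| = 46
Divisors of 46: 1, 2, 23, 46

Possible subgroup orders: {1, 2, 23, 46}


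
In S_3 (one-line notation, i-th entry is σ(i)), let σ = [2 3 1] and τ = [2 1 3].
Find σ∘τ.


σ∘τ: apply τ first, then σ
1 →τ 2 →σ 3
2 →τ 1 →σ 2
3 →τ 3 →σ 1

σ∘τ = [3 2 1]


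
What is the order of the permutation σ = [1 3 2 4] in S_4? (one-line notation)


Cycle decomposition: (2 3)
Cycle lengths: 2
Order = lcm(2) = 2

ord(σ) = 2


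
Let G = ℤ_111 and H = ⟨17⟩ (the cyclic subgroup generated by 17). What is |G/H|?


|⟨17⟩| = n / gcd(17, 111) = 111 / 1 = 111
H is normal (ℤ_111 is abelian).
|G/H| = |G| / |H| = 111 / 111 = 1

|G/H| = 1


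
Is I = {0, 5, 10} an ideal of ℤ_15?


Check ideal conditions for I = {0, 5, 10} in ℤ_15:
(1) I is an additive subgroup? Yes
(2) For r ∈ ℤ_15 and a ∈ I: r·a ∈ I? Yes

Yes, I is an ideal of ℤ_15


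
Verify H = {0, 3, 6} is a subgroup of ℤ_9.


Subgroup test for H = {0, 3, 6} in (ℤ_9, +):
(1) 0 ∈ H? Yes
(2) Closure: for all a,b ∈ H, (a+b) mod 9 ∈ H? Yes
(3) Inverses: for all a ∈ H, -a mod 9 ∈ H? Yes

Yes, H is a subgroup of ℤ_9


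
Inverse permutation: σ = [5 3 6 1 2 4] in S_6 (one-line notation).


To find σ⁻¹, swap domain and range:
σ(1) = 5 → σ⁻¹(5) = 1
σ(2) = 3 → σ⁻¹(3) = 2
σ(3) = 6 → σ⁻¹(6) = 3
σ(4) = 1 → σ⁻¹(1) = 4
σ(5) = 2 → σ⁻¹(2) = 5
σ(6) = 4 → σ⁻¹(4) = 6

σ⁻¹ = [4 5 2 6 1 3]


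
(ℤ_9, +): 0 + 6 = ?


Operation: addition mod 9
0 + 6 = (a + b) mod 9 with a = 0, b = 6

0 + 6 = 6


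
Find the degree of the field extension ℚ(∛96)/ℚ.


∛96 has minimal polynomial x³ - 96 (irreducible over ℚ since 96 is not a perfect cube)

[ℚ(∛96)/ℚ] = 3


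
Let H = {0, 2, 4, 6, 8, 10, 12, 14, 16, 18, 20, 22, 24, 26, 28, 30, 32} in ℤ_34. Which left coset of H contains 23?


23 + H = {23 + h (mod 34) : h ∈ H}
23+0=23, 23+2=25, 23+4=27, 23+6=29, 23+8=31, 23+10=33, 23+12=1, 23+14=3, 23+16=5, 23+18=7, 23+20=9, 23+22=11, 23+24=13, 23+26=15, 23+28=17, 23+30=19, 23+32=21
23 + H = {1, 3, 5, 7, 9, 11, 13, 15, 17, 19, 21, 23, 25, 27, 29, 31, 33} = 1 + H

23 + H = {1, 3, 5, 7, 9, 11, 13, 15, 17, 19, 21, 23, 25, 27, 29, 31, 33}


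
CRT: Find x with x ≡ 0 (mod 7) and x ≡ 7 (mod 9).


m₁ = 7, m₂ = 9, gcd = 1, so CRT applies. M = m₁·m₂ = 63
Let M₁ = M/m₁ = 9, M₂ = M/m₂ = 7
Find y₁ ≡ M₁⁻¹ (mod m₁): 9⁻¹ ≡ 4 (mod 7)
Find y₂ ≡ M₂⁻¹ (mod m₂): 7⁻¹ ≡ 4 (mod 9)
x = a₁·M₁·y₁ + a₂·M₂·y₂ = 0·9·4 + 7·7·4 = 196
Reduce mod 63: x ≡ 7
Check: 7 mod 7 = 0 ✓, 7 mod 9 = 7 ✓

x ≡ 7 (mod 63)


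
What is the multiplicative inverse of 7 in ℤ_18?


Use the extended Euclidean algorithm to write 1 = 7·s + 18·t; then s mod 18 is the inverse.
Euclidean algorithm:
  7 = 0·18 + 7
  18 = 2·7 + 4
  7 = 1·4 + 3
  4 = 1·3 + 1
  3 = 3·1 + 0
gcd(7,18) = 1
Back-substitution gives: 7·(-5) + 18·(2) = 1
So 7⁻¹ ≡ -5 ≡ 13 (mod 18)
Check: 7 × 13 = 91 ≡ 1 (mod 18) ✓

7⁻¹ ≡ 13 (mod 18)


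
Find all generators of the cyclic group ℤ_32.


g generates ℤ_n iff gcd(g,n) = 1
Prime factors of 32: 2
Generators are g ∈ {1,...,31} not divisible by any of these primes.
Generators: {1, 3, 5, 7, 9, 11, 13, 15, 17, 19, 21, 23, 25, 27, 29, 31}
Number of generators = φ(32) = 16

Generators of ℤ_32 = {1, 3, 5, 7, 9, 11, 13, 15, 17, 19, 21, 23, 25, 27, 29, 31}


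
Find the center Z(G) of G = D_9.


Z(G) = {g ∈ G | gx = xg for all x ∈ G}
For odd n, Z(D_n) = {e}: no nontrivial rotation commutes with all reflections

Z(D_9) = {e}


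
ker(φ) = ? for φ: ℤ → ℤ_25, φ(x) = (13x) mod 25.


Kernel = preimage of identity
ker(φ) = {x ∈ ℤ : 13x ≡ 0 (mod 25)}. gcd(13,25) = 1, so 13x ≡ 0 (mod 25) ⟺ x ≡ 0 (mod 25/1 = 25). Hence ker(φ) = 25ℤ

ker(φ) = 25ℤ


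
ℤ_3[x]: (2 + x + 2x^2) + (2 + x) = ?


Add coefficients mod 3:
x^0: 2 + 2 = 1 (mod 3)
x^1: 1 + 1 = 2 (mod 3)
x^2: 2 + 0 = 2 (mod 3)
Result: 1 + 2x + 2x^2

f + g = 1 + 2x + 2x^2


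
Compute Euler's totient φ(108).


Factor n: 108 = 2^2 × 3^3
φ(n) = n · ∏(1 - 1/p) over distinct primes p | n
φ(108) = 108 · (1 - 1/2) · (1 - 1/3) = 36

φ(108) = 36


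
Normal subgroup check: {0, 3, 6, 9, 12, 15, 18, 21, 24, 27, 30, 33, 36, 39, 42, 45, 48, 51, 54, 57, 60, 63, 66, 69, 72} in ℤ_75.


H = {0, 3, 6, 9, 12, 15, 18, 21, 24, 27, 30, 33, 36, 39, 42, 45, 48, 51, 54, 57, 60, 63, 66, 69, 72} in ℤ_75
ℤ_75 is abelian; every subgroup of an abelian group is normal

Yes, normal subgroup


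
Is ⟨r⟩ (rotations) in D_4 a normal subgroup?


H = ⟨r⟩ (rotations) in D_4
The rotation subgroup ⟨r⟩ has index 2 in D_4, so it is normal

Yes, normal subgroup


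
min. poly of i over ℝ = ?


i satisfies x² + 1 = 0, irreducible over ℝ

Minimal polynomial: x² + 1


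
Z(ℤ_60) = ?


Z(G) = {g ∈ G | gx = xg for all x ∈ G}
ℤ_60 is abelian, so Z(G) = G

Z(ℤ_60) = ℤ_60


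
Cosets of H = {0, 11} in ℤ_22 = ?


H = {0, 11}, |H| = 2
Number of cosets = |G|/|H| = 22/2 = 11
0 + H = {0, 11}
1 + H = {1, 12}
2 + H = {2, 13}
3 + H = {3, 14}
4 + H = {4, 15}
5 + H = {5, 16}
6 + H = {6, 17}
7 + H = {7, 18}
8 + H = {8, 19}
9 + H = {9, 20}
10 + H = {10, 21}

Cosets: 0+H={0,11}; 1+H={1,12}; 2+H={2,13}; 3+H={3,14}; 4+H={4,15}; 5+H={5,16}; 6+H={6,17}; 7+H={7,18}; 8+H={8,19}; 9+H={9,20}; 10+H={10,21}


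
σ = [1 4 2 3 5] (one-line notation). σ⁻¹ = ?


To find σ⁻¹, swap domain and range:
σ(1) = 1 → σ⁻¹(1) = 1
σ(2) = 4 → σ⁻¹(4) = 2
σ(3) = 2 → σ⁻¹(2) = 3
σ(4) = 3 → σ⁻¹(3) = 4
σ(5) = 5 → σ⁻¹(5) = 5

σ⁻¹ = [1 3 4 2 5]


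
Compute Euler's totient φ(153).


Factor n: 153 = 3^2 × 17
φ(n) = n · ∏(1 - 1/p) over distinct primes p | n
φ(153) = 153 · (1 - 1/3) · (1 - 1/17) = 96

φ(153) = 96


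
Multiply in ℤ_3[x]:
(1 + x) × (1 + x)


Expand and collect like terms; reduce coefficients mod 3:
x^0: 1·1 = 1 ≡ 1 (mod 3)
x^1: 1·1 + 1·1 = 2 ≡ 2 (mod 3)
x^2: 1·1 = 1 ≡ 1 (mod 3)
Result: 1 + 2x + x^2

f · g = 1 + 2x + x^2


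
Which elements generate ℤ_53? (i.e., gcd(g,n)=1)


g generates ℤ_n iff gcd(g,n) = 1
Prime factors of 53: 53
Generators are g ∈ {1,...,52} not divisible by any of these primes.
Generators: {1, 2, 3, 4, 5, 6, 7, 8, 9, 10, 11, 12, 13, 14, 15, 16, 17, 18, 19, 20, 21, 22, 23, 24, 25, 26, 27, 28, 29, 30, 31, 32, 33, 34, 35, 36, 37, 38, 39, 40, 41, 42, 43, 44, 45, 46, 47, 48, 49, 50, 51, 52}
Number of generators = φ(53) = 52

Generators of ℤ_53 = {1, 2, 3, 4, 5, 6, 7, 8, 9, 10, 11, 12, 13, 14, 15, 16, 17, 18, 19, 20, 21, 22, 23, 24, 25, 26, 27, 28, 29, 30, 31, 32, 33, 34, 35, 36, 37, 38, 39, 40, 41, 42, 43, 44, 45, 46, 47, 48, 49, 50, 51, 52}


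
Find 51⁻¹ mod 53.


Use the extended Euclidean algorithm to write 1 = 51·s + 53·t; then s mod 53 is the inverse.
Euclidean algorithm:
  51 = 0·53 + 51
  53 = 1·51 + 2
  51 = 25·2 + 1
  2 = 2·1 + 0
gcd(51,53) = 1
Back-substitution gives: 51·(26) + 53·(-25) = 1
So 51⁻¹ ≡ 26 ≡ 26 (mod 53)
Check: 51 × 26 = 1326 ≡ 1 (mod 53) ✓

51⁻¹ ≡ 26 (mod 53)


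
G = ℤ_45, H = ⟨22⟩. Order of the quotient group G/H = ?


|⟨22⟩| = n / gcd(22, 45) = 45 / 1 = 45
H is normal (ℤ_45 is abelian).
|G/H| = |G| / |H| = 45 / 45 = 1

|G/H| = 1


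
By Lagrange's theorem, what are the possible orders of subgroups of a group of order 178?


Lagrange's theorem: |H| divides |G|
|G| = 178
Divisors of 178: 1, 2, 89, 178

Possible subgroup orders: {1, 2, 89, 178}


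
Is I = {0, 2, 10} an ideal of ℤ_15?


Check ideal conditions for I = {0, 2, 10} in ℤ_15:
(1) I is an additive subgroup? No
(2) For r ∈ ℤ_15 and a ∈ I: r·a ∈ I? No  [counterexample: r=2, a=2, r·a mod 15 = 4 ∉ I]

No, I is not an ideal of ℤ_15


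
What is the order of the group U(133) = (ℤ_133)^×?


U(n) is the group of units mod n; |U(n)| = φ(n)
|U(133)| = φ(133) = 108

|U(133) = (ℤ_133)^×| = 108


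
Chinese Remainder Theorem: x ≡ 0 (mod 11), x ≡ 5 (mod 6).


m₁ = 11, m₂ = 6, gcd = 1, so CRT applies. M = m₁·m₂ = 66
Let M₁ = M/m₁ = 6, M₂ = M/m₂ = 11
Find y₁ ≡ M₁⁻¹ (mod m₁): 6⁻¹ ≡ 2 (mod 11)
Find y₂ ≡ M₂⁻¹ (mod m₂): 11⁻¹ ≡ 5 (mod 6)
x = a₁·M₁·y₁ + a₂·M₂·y₂ = 0·6·2 + 5·11·5 = 275
Reduce mod 66: x ≡ 11
Check: 11 mod 11 = 0 ✓, 11 mod 6 = 5 ✓

x ≡ 11 (mod 66)


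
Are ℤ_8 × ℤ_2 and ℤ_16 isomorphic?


Comparing ℤ_8 × ℤ_2 and ℤ_16:
gcd(8,2) = 2 ≠ 1. Max element order in ℤ_8×ℤ_2 is lcm(8,2) = 8 < 16, so it has no element of order 16

No, ℤ_8 × ℤ_2 ≇ ℤ_16


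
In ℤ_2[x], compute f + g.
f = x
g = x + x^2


Add coefficients mod 2:
x^0: 0 + 0 = 0 (mod 2)
x^1: 1 + 1 = 0 (mod 2)
x^2: 0 + 1 = 1 (mod 2)
Result: x^2

f + g = x^2


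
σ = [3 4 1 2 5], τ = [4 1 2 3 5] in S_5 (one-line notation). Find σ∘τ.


σ∘τ: apply τ first, then σ
1 →τ 4 →σ 2
2 →τ 1 →σ 3
3 →τ 2 →σ 4
4 →τ 3 →σ 1
5 →τ 5 →σ 5

σ∘τ = [2 3 4 1 5]


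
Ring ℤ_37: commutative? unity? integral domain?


ℤ_37 is a commutative ring with unity 1; 37 is prime, so ℤ_37 is a field (hence an integral domain)
Commutative: Yes
Integral domain: Yes
Has unity: Yes

ℤ_37: Commutative=Yes, Unity=Yes


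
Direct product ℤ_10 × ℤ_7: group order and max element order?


|ℤ_10 × ℤ_7| = 10 × 7 = 70
Max element order = lcm(10,7) = 70
Cyclic? Yes (gcd=1)

|ℤ_10×ℤ_7| = 70, max element order = 70


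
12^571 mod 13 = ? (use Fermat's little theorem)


Fermat's little theorem: if p is prime and gcd(a,p)=1, then a^(p-1) ≡ 1 (mod p)
p = 13 is prime, gcd(12,13) = 1
Reduce exponent: 571 mod 12 = 7
So 12^571 ≡ 12^7 (mod 13)
12^7 mod 13 = 12

12^571 ≡ 12 (mod 13)


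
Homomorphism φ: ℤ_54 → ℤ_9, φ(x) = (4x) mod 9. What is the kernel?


Kernel = preimage of identity
ker(φ) = {x ∈ ℤ_54 : 4x ≡ 0 (mod 9)}. Since 9 | 54, φ is well-defined. The kernel is the cyclic subgroup ⟨9⟩ of ℤ_54 (order 6), i.e. {0, 9, 18, 27, 36, 45}

ker(φ) = {0, 9, 18, 27, 36, 45}


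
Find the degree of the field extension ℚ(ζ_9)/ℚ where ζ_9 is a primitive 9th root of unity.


[ℚ(ζ_n):ℚ] = deg Φ_n(x) = φ(n). Here φ(9) = 6

[ℚ(ζ_9)/ℚ where ζ_9 is a primitive 9th root of unity] = 6


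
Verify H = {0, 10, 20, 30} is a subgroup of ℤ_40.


Subgroup test for H = {0, 10, 20, 30} in (ℤ_40, +):
(1) 0 ∈ H? Yes
(2) Closure: for all a,b ∈ H, (a+b) mod 40 ∈ H? Yes
(3) Inverses: for all a ∈ H, -a mod 40 ∈ H? Yes

Yes, H is a subgroup of ℤ_40


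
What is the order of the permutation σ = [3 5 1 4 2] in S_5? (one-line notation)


Cycle decomposition: (1 3) (2 5)
Cycle lengths: 2, 2
Order = lcm(2, 2) = 2

ord(σ) = 2


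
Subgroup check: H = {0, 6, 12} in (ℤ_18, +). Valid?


Subgroup test for H = {0, 6, 12} in (ℤ_18, +):
(1) 0 ∈ H? Yes
(2) Closure: for all a,b ∈ H, (a+b) mod 18 ∈ H? Yes
(3) Inverses: for all a ∈ H, -a mod 18 ∈ H? Yes

Yes, H is a subgroup of ℤ_18


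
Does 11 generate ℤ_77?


g generates ℤ_n iff gcd(g, n) = 1
gcd(11, 77) = 11
Since gcd = 11 ≠ 1, ⟨11⟩ has order 7 < 77, so 11 is not a generator.

No, 11 does not generate ℤ_77


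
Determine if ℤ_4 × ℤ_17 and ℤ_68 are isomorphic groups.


Comparing ℤ_4 × ℤ_17 and ℤ_68:
gcd(4,17) = 1, so ℤ_4 × ℤ_17 ≅ ℤ_68 (CRT)

Yes, ℤ_4 × ℤ_17 ≅ ℤ_68


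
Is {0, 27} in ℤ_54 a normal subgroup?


H = {0, 27} in ℤ_54
ℤ_54 is abelian; every subgroup of an abelian group is normal

Yes, normal subgroup


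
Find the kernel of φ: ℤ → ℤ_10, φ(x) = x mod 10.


Kernel = preimage of identity
ker(φ) = {x ∈ ℤ : x ≡ 0 (mod 10)} = 10ℤ = {0, ±10, ±20, ...}

ker(φ) = 10ℤ


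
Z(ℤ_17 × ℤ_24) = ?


Z(G) = {g ∈ G | gx = xg for all x ∈ G}
Direct product of abelian groups is abelian, so Z(G) = G

Z(ℤ_17 × ℤ_24) = ℤ_17 × ℤ_24


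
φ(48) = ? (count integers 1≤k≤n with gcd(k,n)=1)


Factor n: 48 = 2^4 × 3
φ(n) = n · ∏(1 - 1/p) over distinct primes p | n
φ(48) = 48 · (1 - 1/2) · (1 - 1/3) = 16

φ(48) = 16


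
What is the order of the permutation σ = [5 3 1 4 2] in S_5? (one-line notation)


Cycle decomposition: (1 5 2 3)
Cycle lengths: 4
Order = lcm(4) = 4

ord(σ) = 4


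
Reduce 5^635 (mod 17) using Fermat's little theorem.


Fermat's little theorem: if p is prime and gcd(a,p)=1, then a^(p-1) ≡ 1 (mod p)
p = 17 is prime, gcd(5,17) = 1
Reduce exponent: 635 mod 16 = 11
So 5^635 ≡ 5^11 (mod 17)
5^11 mod 17 = 11

5^635 ≡ 11 (mod 17)


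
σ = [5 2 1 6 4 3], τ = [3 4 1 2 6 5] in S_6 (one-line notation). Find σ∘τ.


σ∘τ: apply τ first, then σ
1 →τ 3 →σ 1
2 →τ 4 →σ 6
3 →τ 1 →σ 5
4 →τ 2 →σ 2
5 →τ 6 →σ 3
6 →τ 5 →σ 4

σ∘τ = [1 6 5 2 3 4]
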